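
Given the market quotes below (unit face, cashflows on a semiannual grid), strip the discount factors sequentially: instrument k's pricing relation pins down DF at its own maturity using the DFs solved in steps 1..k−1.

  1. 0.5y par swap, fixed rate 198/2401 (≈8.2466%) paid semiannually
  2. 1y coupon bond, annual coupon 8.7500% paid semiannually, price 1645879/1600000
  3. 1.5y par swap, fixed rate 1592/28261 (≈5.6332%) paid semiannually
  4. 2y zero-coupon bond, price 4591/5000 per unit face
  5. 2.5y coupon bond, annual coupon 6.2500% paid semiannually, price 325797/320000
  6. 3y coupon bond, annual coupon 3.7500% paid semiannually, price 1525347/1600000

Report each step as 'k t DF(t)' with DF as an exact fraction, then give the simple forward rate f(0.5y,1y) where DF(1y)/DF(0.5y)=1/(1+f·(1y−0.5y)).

step 1 [0.5y] swap r/2=99/2401: DF=(1 − 99/2401·(0))/(1+99/2401) = 2401/2500 ≈ 0.960400
step 2 [1y] bond c/2=7/160: DF=(1645879/1600000 − 7/160·(0.960400))/(1+7/160) = 9453/10000 ≈ 0.945300
step 3 [1.5y] swap r/2=796/28261: DF=(1 − 796/28261·(0.960400+0.945300))/(1+796/28261) = 2301/2500 ≈ 0.920400
step 4 [2y] zero: DF = P = 4591/5000 ≈ 0.918200
step 5 [2.5y] bond c/2=1/32: DF=(325797/320000 − 1/32·(0.960400+0.945300+0.920400+0.918200))/(1+1/32) = 4369/5000 ≈ 0.873800
step 6 [3y] bond c/2=3/160: DF=(1525347/1600000 − 3/160·(0.960400+0.945300+0.920400+0.918200+0.873800))/(1+3/160) = 2127/2500 ≈ 0.850800

1 1/2 2401/2500
2 1 9453/10000
3 3/2 2301/2500
4 2 4591/5000
5 5/2 4369/5000
6 3 2127/2500
f(0.5y,1y) = ((2401/2500)/(9453/10000) − 1)/(1/2) = 302/9453 ≈ 3.1948%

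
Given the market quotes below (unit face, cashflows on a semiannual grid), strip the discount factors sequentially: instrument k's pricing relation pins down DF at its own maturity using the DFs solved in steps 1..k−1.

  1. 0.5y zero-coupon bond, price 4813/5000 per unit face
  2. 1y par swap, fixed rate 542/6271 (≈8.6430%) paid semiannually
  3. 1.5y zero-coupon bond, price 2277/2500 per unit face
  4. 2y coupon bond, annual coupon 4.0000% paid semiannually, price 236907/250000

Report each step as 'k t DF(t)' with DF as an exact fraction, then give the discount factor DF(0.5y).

step 1 [0.5y] zero: DF = P = 4813/5000 ≈ 0.962600
step 2 [1y] swap r/2=271/6271: DF=(1 − 271/6271·(0.962600))/(1+271/6271) = 9187/10000 ≈ 0.918700
step 3 [1.5y] zero: DF = P = 2277/2500 ≈ 0.910800
step 4 [2y] bond c/2=1/50: DF=(236907/250000 − 1/50·(0.962600+0.918700+0.910800))/(1+1/50) = 8743/10000 ≈ 0.874300

1 1/2 4813/5000
2 1 9187/10000
3 3/2 2277/2500
4 2 8743/10000
DF(0.5y) = 4813/5000 ≈ 0.962600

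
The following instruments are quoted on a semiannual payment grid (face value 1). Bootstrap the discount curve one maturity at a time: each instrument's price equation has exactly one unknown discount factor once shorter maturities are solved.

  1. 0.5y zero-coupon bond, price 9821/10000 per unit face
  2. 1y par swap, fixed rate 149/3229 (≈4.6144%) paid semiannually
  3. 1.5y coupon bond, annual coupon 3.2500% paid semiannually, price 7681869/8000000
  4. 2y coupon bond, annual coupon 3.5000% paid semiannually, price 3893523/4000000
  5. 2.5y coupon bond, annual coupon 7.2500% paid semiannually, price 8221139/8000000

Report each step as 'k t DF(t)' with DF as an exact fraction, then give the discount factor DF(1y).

step 1 [0.5y] zero: DF = P = 9821/10000 ≈ 0.982100
step 2 [1y] swap r/2=149/6458: DF=(1 − 149/6458·(0.982100))/(1+149/6458) = 9553/10000 ≈ 0.955300
step 3 [1.5y] bond c/2=13/800: DF=(7681869/8000000 − 13/800·(0.982100+0.955300))/(1+13/800) = 9139/10000 ≈ 0.913900
step 4 [2y] bond c/2=7/400: DF=(3893523/4000000 − 7/400·(0.982100+0.955300+0.913900))/(1+7/400) = 2269/2500 ≈ 0.907600
step 5 [2.5y] bond c/2=29/800: DF=(8221139/8000000 − 29/800·(0.982100+0.955300+0.913900+0.907600))/(1+29/800) = 4301/5000 ≈ 0.860200

1 1/2 9821/10000
2 1 9553/10000
3 3/2 9139/10000
4 2 2269/2500
5 5/2 4301/5000
DF(1y) = 9553/10000 ≈ 0.955300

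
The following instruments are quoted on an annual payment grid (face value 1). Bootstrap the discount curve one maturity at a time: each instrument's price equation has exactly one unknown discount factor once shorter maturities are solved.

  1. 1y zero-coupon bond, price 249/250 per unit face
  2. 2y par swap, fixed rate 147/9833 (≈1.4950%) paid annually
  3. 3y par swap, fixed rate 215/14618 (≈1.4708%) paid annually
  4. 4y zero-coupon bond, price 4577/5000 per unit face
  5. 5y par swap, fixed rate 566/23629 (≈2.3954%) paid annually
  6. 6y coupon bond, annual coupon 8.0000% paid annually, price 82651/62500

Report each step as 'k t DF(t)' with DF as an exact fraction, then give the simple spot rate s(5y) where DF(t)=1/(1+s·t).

step 1 [1y] zero: DF = P = 249/250 ≈ 0.996000
step 2 [2y] swap r/1=147/9833: DF=(1 − 147/9833·(0.996000))/(1+147/9833) = 4853/5000 ≈ 0.970600
step 3 [3y] swap r/1=215/14618: DF=(1 − 215/14618·(0.996000+0.970600))/(1+215/14618) = 957/1000 ≈ 0.957000
step 4 [4y] zero: DF = P = 4577/5000 ≈ 0.915400
step 5 [5y] swap r/1=566/23629: DF=(1 − 566/23629·(0.996000+0.970600+0.957000+0.915400))/(1+566/23629) = 2217/2500 ≈ 0.886800
step 6 [6y] bond c/1=2/25: DF=(82651/62500 − 2/25·(0.996000+0.970600+0.957000+0.915400+0.886800))/(1+2/25) = 1093/1250 ≈ 0.874400

1 1 249/250
2 2 4853/5000
3 3 957/1000
4 4 4577/5000
5 5 2217/2500
6 6 1093/1250
s(5y) = (1/(2217/2500) − 1)/(5) = 283/11085 ≈ 2.5530%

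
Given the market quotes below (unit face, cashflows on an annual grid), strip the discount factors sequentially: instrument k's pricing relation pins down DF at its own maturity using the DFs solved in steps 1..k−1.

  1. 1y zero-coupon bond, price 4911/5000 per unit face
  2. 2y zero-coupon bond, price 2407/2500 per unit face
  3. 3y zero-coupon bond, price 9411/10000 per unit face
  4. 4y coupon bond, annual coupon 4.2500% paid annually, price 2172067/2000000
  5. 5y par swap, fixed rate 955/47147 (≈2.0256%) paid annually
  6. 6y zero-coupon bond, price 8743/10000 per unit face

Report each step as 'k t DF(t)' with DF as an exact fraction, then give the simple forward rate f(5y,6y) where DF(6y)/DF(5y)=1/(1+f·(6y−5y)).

1 1 4911/5000
2 2 2407/2500
3 3 9411/10000
4 4 9241/10000
5 5 1809/2000
6 6 8743/10000
f(5y,6y) = ((1809/2000)/(8743/10000) − 1)/(1) = 302/8743 ≈ 3.4542%

step 1 [1y] zero: DF = P = 4911/5000 ≈ 0.982200
step 2 [2y] zero: DF = P = 2407/2500 ≈ 0.962800
step 3 [3y] zero: DF = P = 9411/10000 ≈ 0.941100
step 4 [4y] bond c/1=17/400: DF=(2172067/2000000 − 17/400·(0.982200+0.962800+0.941100))/(1+17/400) = 9241/10000 ≈ 0.924100
step 5 [5y] swap r/1=955/47147: DF=(1 − 955/47147·(0.982200+0.962800+0.941100+0.924100))/(1+955/47147) = 1809/2000 ≈ 0.904500
step 6 [6y] zero: DF = P = 8743/10000 ≈ 0.874300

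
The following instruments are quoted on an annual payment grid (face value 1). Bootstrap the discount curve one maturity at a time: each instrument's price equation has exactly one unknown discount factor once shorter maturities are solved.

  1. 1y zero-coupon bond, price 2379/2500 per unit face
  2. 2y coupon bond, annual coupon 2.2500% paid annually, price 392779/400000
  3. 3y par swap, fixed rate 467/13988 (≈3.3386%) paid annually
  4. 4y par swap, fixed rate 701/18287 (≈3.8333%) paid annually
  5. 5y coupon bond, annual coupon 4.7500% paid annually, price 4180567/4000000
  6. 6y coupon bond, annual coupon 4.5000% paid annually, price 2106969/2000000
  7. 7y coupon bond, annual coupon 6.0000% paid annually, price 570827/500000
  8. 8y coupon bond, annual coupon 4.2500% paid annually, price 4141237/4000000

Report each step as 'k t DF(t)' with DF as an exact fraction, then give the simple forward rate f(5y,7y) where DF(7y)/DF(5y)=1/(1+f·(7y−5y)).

step 1 [1y] zero: DF = P = 2379/2500 ≈ 0.951600
step 2 [2y] bond c/1=9/400: DF=(392779/400000 − 9/400·(0.951600))/(1+9/400) = 4697/5000 ≈ 0.939400
step 3 [3y] swap r/1=467/13988: DF=(1 − 467/13988·(0.951600+0.939400))/(1+467/13988) = 4533/5000 ≈ 0.906600
step 4 [4y] swap r/1=701/18287: DF=(1 − 701/18287·(0.951600+0.939400+0.906600))/(1+701/18287) = 4299/5000 ≈ 0.859800
step 5 [5y] bond c/1=19/400: DF=(4180567/4000000 − 19/400·(0.951600+0.939400+0.906600+0.859800))/(1+19/400) = 8319/10000 ≈ 0.831900
step 6 [6y] bond c/1=9/200: DF=(2106969/2000000 − 9/200·(0.951600+0.939400+0.906600+0.859800+0.831900))/(1+9/200) = 2037/2500 ≈ 0.814800
step 7 [7y] bond c/1=3/50: DF=(570827/500000 − 3/50·(0.951600+0.939400+0.906600+0.859800+0.831900+0.814800))/(1+3/50) = 971/1250 ≈ 0.776800
step 8 [8y] bond c/1=17/400: DF=(4141237/4000000 − 17/400·(0.951600+0.939400+0.906600+0.859800+0.831900+0.814800+0.776800))/(1+17/400) = 1863/2500 ≈ 0.745200

1 1 2379/2500
2 2 4697/5000
3 3 4533/5000
4 4 4299/5000
5 5 8319/10000
6 6 2037/2500
7 7 971/1250
8 8 1863/2500
f(5y,7y) = ((8319/10000)/(971/1250) − 1)/(2) = 551/15536 ≈ 3.5466%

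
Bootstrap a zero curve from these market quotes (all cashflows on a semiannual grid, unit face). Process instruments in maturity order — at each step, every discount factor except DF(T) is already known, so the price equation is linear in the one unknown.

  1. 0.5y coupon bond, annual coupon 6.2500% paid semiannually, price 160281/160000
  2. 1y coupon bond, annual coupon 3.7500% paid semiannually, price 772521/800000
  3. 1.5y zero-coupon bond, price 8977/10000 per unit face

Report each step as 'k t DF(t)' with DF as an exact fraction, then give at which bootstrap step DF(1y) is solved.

step 1 [0.5y] bond c/2=1/32: DF=(160281/160000 − 1/32·(0))/(1+1/32) = 4857/5000 ≈ 0.971400
step 2 [1y] bond c/2=3/160: DF=(772521/800000 − 3/160·(0.971400))/(1+3/160) = 93/100 ≈ 0.930000
step 3 [1.5y] zero: DF = P = 8977/10000 ≈ 0.897700

1 1/2 4857/5000
2 1 93/100
3 3/2 8977/10000
DF(1y) is solved at step 2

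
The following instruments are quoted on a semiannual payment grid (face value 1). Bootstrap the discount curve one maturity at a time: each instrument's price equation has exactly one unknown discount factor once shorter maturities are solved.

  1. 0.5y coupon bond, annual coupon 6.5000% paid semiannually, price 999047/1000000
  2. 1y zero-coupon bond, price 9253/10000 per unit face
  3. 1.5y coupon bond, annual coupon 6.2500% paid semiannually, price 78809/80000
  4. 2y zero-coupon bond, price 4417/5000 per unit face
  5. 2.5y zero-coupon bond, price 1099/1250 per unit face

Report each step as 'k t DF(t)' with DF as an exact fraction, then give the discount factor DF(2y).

1 1/2 2419/2500
2 1 9253/10000
3 3/2 8979/10000
4 2 4417/5000
5 5/2 1099/1250
DF(2y) = 4417/5000 ≈ 0.883400

step 1 [0.5y] bond c/2=13/400: DF=(999047/1000000 − 13/400·(0))/(1+13/400) = 2419/2500 ≈ 0.967600
step 2 [1y] zero: DF = P = 9253/10000 ≈ 0.925300
step 3 [1.5y] bond c/2=1/32: DF=(78809/80000 − 1/32·(0.967600+0.925300))/(1+1/32) = 8979/10000 ≈ 0.897900
step 4 [2y] zero: DF = P = 4417/5000 ≈ 0.883400
step 5 [2.5y] zero: DF = P = 1099/1250 ≈ 0.879200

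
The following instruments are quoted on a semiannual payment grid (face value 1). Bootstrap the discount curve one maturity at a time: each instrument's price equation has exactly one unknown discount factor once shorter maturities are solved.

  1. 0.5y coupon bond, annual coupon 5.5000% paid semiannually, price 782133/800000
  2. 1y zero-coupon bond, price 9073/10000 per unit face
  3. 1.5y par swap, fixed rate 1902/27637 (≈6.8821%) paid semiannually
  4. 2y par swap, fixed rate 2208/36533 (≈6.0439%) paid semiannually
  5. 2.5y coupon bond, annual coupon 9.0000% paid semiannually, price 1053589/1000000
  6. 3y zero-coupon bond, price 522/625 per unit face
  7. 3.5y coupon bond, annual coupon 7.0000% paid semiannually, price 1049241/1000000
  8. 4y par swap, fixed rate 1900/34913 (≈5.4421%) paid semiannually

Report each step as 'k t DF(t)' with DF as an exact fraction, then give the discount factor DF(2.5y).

1 1/2 1903/2000
2 1 9073/10000
3 3/2 9049/10000
4 2 556/625
5 5/2 8509/10000
6 3 522/625
7 7/2 2083/2500
8 4 81/100
DF(2.5y) = 8509/10000 ≈ 0.850900

step 1 [0.5y] bond c/2=11/400: DF=(782133/800000 − 11/400·(0))/(1+11/400) = 1903/2000 ≈ 0.951500
step 2 [1y] zero: DF = P = 9073/10000 ≈ 0.907300
step 3 [1.5y] swap r/2=951/27637: DF=(1 − 951/27637·(0.951500+0.907300))/(1+951/27637) = 9049/10000 ≈ 0.904900
step 4 [2y] swap r/2=1104/36533: DF=(1 − 1104/36533·(0.951500+0.907300+0.904900))/(1+1104/36533) = 556/625 ≈ 0.889600
step 5 [2.5y] bond c/2=9/200: DF=(1053589/1000000 − 9/200·(0.951500+0.907300+0.904900+0.889600))/(1+9/200) = 8509/10000 ≈ 0.850900
step 6 [3y] zero: DF = P = 522/625 ≈ 0.835200
step 7 [3.5y] bond c/2=7/200: DF=(1049241/1000000 − 7/200·(0.951500+0.907300+0.904900+0.889600+0.850900+0.835200))/(1+7/200) = 2083/2500 ≈ 0.833200
step 8 [4y] swap r/2=950/34913: DF=(1 − 950/34913·(0.951500+0.907300+0.904900+0.889600+0.850900+0.835200+0.833200))/(1+950/34913) = 81/100 ≈ 0.810000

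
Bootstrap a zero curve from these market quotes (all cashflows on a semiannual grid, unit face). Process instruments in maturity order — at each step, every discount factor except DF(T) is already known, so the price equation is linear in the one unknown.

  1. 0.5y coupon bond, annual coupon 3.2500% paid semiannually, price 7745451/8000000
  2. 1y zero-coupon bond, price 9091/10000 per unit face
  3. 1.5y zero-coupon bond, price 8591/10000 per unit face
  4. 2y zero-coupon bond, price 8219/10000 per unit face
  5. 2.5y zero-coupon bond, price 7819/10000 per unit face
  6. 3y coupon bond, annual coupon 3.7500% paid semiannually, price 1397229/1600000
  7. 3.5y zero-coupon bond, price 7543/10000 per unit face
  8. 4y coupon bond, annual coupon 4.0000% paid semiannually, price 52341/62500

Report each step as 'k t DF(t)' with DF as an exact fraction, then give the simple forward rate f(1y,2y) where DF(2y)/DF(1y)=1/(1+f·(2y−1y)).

step 1 [0.5y] bond c/2=13/800: DF=(7745451/8000000 − 13/800·(0))/(1+13/800) = 9527/10000 ≈ 0.952700
step 2 [1y] zero: DF = P = 9091/10000 ≈ 0.909100
step 3 [1.5y] zero: DF = P = 8591/10000 ≈ 0.859100
step 4 [2y] zero: DF = P = 8219/10000 ≈ 0.821900
step 5 [2.5y] zero: DF = P = 7819/10000 ≈ 0.781900
step 6 [3y] bond c/2=3/160: DF=(1397229/1600000 − 3/160·(0.952700+0.909100+0.859100+0.821900+0.781900))/(1+3/160) = 486/625 ≈ 0.777600
step 7 [3.5y] zero: DF = P = 7543/10000 ≈ 0.754300
step 8 [4y] bond c/2=1/50: DF=(52341/62500 − 1/50·(0.952700+0.909100+0.859100+0.821900+0.781900+0.777600+0.754300))/(1+1/50) = 3531/5000 ≈ 0.706200

1 1/2 9527/10000
2 1 9091/10000
3 3/2 8591/10000
4 2 8219/10000
5 5/2 7819/10000
6 3 486/625
7 7/2 7543/10000
8 4 3531/5000
f(1y,2y) = ((9091/10000)/(8219/10000) − 1)/(1) = 872/8219 ≈ 10.6096%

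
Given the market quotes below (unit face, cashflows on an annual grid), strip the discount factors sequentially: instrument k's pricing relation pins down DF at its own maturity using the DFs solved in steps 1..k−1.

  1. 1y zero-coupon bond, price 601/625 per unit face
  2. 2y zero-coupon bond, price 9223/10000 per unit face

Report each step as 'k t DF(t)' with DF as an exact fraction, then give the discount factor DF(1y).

1 1 601/625
2 2 9223/10000
DF(1y) = 601/625 ≈ 0.961600

step 1 [1y] zero: DF = P = 601/625 ≈ 0.961600
step 2 [2y] zero: DF = P = 9223/10000 ≈ 0.922300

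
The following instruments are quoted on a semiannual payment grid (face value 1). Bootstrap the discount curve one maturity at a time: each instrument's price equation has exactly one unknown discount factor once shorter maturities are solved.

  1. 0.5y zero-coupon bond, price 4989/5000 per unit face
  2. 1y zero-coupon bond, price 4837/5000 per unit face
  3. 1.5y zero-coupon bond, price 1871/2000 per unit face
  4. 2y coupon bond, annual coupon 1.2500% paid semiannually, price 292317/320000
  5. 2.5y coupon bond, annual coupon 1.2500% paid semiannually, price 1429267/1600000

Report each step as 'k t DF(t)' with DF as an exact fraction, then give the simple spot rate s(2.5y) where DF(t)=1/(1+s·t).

1 1/2 4989/5000
2 1 4837/5000
3 3/2 1871/2000
4 2 4449/5000
5 5/2 4321/5000
s(2.5y) = (1/(4321/5000) − 1)/(5/2) = 1358/21605 ≈ 6.2856%

step 1 [0.5y] zero: DF = P = 4989/5000 ≈ 0.997800
step 2 [1y] zero: DF = P = 4837/5000 ≈ 0.967400
step 3 [1.5y] zero: DF = P = 1871/2000 ≈ 0.935500
step 4 [2y] bond c/2=1/160: DF=(292317/320000 − 1/160·(0.997800+0.967400+0.935500))/(1+1/160) = 4449/5000 ≈ 0.889800
step 5 [2.5y] bond c/2=1/160: DF=(1429267/1600000 − 1/160·(0.997800+0.967400+0.935500+0.889800))/(1+1/160) = 4321/5000 ≈ 0.864200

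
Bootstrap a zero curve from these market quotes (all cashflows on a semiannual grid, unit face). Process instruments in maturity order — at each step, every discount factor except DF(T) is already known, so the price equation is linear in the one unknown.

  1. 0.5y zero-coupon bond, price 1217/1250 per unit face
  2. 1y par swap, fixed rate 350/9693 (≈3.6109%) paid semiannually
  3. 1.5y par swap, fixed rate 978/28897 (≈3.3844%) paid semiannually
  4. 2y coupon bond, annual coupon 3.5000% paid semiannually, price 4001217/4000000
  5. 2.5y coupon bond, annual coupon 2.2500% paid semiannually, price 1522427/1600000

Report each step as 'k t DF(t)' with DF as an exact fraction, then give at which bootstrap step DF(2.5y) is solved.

step 1 [0.5y] zero: DF = P = 1217/1250 ≈ 0.973600
step 2 [1y] swap r/2=175/9693: DF=(1 − 175/9693·(0.973600))/(1+175/9693) = 193/200 ≈ 0.965000
step 3 [1.5y] swap r/2=489/28897: DF=(1 − 489/28897·(0.973600+0.965000))/(1+489/28897) = 9511/10000 ≈ 0.951100
step 4 [2y] bond c/2=7/400: DF=(4001217/4000000 − 7/400·(0.973600+0.965000+0.951100))/(1+7/400) = 4667/5000 ≈ 0.933400
step 5 [2.5y] bond c/2=9/800: DF=(1522427/1600000 − 9/800·(0.973600+0.965000+0.951100+0.933400))/(1+9/800) = 1123/1250 ≈ 0.898400

1 1/2 1217/1250
2 1 193/200
3 3/2 9511/10000
4 2 4667/5000
5 5/2 1123/1250
DF(2.5y) is solved at step 5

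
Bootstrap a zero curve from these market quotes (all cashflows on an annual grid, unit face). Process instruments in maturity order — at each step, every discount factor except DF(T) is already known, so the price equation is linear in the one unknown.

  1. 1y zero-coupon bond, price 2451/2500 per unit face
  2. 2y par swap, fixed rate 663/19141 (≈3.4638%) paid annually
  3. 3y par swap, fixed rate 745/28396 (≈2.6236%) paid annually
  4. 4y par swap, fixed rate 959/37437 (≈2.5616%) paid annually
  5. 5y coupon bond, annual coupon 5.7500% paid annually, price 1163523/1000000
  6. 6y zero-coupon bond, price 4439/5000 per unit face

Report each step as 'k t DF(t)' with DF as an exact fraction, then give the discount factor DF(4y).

step 1 [1y] zero: DF = P = 2451/2500 ≈ 0.980400
step 2 [2y] swap r/1=663/19141: DF=(1 − 663/19141·(0.980400))/(1+663/19141) = 9337/10000 ≈ 0.933700
step 3 [3y] swap r/1=745/28396: DF=(1 − 745/28396·(0.980400+0.933700))/(1+745/28396) = 1851/2000 ≈ 0.925500
step 4 [4y] swap r/1=959/37437: DF=(1 − 959/37437·(0.980400+0.933700+0.925500))/(1+959/37437) = 9041/10000 ≈ 0.904100
step 5 [5y] bond c/1=23/400: DF=(1163523/1000000 − 23/400·(0.980400+0.933700+0.925500+0.904100))/(1+23/400) = 8967/10000 ≈ 0.896700
step 6 [6y] zero: DF = P = 4439/5000 ≈ 0.887800

1 1 2451/2500
2 2 9337/10000
3 3 1851/2000
4 4 9041/10000
5 5 8967/10000
6 6 4439/5000
DF(4y) = 9041/10000 ≈ 0.904100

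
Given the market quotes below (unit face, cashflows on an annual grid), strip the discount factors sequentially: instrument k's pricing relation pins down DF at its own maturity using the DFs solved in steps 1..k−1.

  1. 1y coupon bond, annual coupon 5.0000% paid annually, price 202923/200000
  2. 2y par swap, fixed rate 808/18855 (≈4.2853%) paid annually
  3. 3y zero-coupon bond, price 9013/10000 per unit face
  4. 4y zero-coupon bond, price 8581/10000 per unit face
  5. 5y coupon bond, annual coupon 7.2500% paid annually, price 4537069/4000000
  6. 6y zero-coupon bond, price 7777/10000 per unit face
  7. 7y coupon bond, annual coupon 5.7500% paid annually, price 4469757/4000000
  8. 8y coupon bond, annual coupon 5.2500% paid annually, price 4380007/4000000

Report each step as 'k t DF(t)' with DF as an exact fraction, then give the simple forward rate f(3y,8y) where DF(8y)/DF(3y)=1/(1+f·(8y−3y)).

step 1 [1y] bond c/1=1/20: DF=(202923/200000 − 1/20·(0))/(1+1/20) = 9663/10000 ≈ 0.966300
step 2 [2y] swap r/1=808/18855: DF=(1 − 808/18855·(0.966300))/(1+808/18855) = 1149/1250 ≈ 0.919200
step 3 [3y] zero: DF = P = 9013/10000 ≈ 0.901300
step 4 [4y] zero: DF = P = 8581/10000 ≈ 0.858100
step 5 [5y] bond c/1=29/400: DF=(4537069/4000000 − 29/400·(0.966300+0.919200+0.901300+0.858100))/(1+29/400) = 507/625 ≈ 0.811200
step 6 [6y] zero: DF = P = 7777/10000 ≈ 0.777700
step 7 [7y] bond c/1=23/400: DF=(4469757/4000000 − 23/400·(0.966300+0.919200+0.901300+0.858100+0.811200+0.777700))/(1+23/400) = 7721/10000 ≈ 0.772100
step 8 [8y] bond c/1=21/400: DF=(4380007/4000000 − 21/400·(0.966300+0.919200+0.901300+0.858100+0.811200+0.777700+0.772100))/(1+21/400) = 463/625 ≈ 0.740800

1 1 9663/10000
2 2 1149/1250
3 3 9013/10000
4 4 8581/10000
5 5 507/625
6 6 7777/10000
7 7 7721/10000
8 8 463/625
f(3y,8y) = ((9013/10000)/(463/625) − 1)/(5) = 321/7408 ≈ 4.3332%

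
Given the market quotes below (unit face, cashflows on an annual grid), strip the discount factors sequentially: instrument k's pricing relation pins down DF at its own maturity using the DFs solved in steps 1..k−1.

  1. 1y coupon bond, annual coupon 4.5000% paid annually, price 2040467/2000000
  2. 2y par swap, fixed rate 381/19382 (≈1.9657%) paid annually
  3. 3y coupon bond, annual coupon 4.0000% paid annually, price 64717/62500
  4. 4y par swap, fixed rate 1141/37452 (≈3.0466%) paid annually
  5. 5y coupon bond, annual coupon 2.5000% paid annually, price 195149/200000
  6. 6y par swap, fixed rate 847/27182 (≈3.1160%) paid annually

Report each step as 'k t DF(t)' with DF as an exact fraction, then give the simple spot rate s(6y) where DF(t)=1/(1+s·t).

1 1 9763/10000
2 2 9619/10000
3 3 9211/10000
4 4 8859/10000
5 5 4303/5000
6 6 4153/5000
s(6y) = (1/(4153/5000) − 1)/(6) = 847/24918 ≈ 3.3991%

step 1 [1y] bond c/1=9/200: DF=(2040467/2000000 − 9/200·(0))/(1+9/200) = 9763/10000 ≈ 0.976300
step 2 [2y] swap r/1=381/19382: DF=(1 − 381/19382·(0.976300))/(1+381/19382) = 9619/10000 ≈ 0.961900
step 3 [3y] bond c/1=1/25: DF=(64717/62500 − 1/25·(0.976300+0.961900))/(1+1/25) = 9211/10000 ≈ 0.921100
step 4 [4y] swap r/1=1141/37452: DF=(1 − 1141/37452·(0.976300+0.961900+0.921100))/(1+1141/37452) = 8859/10000 ≈ 0.885900
step 5 [5y] bond c/1=1/40: DF=(195149/200000 − 1/40·(0.976300+0.961900+0.921100+0.885900))/(1+1/40) = 4303/5000 ≈ 0.860600
step 6 [6y] swap r/1=847/27182: DF=(1 − 847/27182·(0.976300+0.961900+0.921100+0.885900+0.860600))/(1+847/27182) = 4153/5000 ≈ 0.830600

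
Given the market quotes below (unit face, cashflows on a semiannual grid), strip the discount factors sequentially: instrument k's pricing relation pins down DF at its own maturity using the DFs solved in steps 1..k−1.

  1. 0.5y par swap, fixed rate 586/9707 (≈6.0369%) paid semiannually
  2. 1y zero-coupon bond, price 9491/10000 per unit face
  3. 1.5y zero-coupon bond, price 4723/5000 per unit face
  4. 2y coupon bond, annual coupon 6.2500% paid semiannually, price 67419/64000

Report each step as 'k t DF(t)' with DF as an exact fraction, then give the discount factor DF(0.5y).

step 1 [0.5y] swap r/2=293/9707: DF=(1 − 293/9707·(0))/(1+293/9707) = 9707/10000 ≈ 0.970700
step 2 [1y] zero: DF = P = 9491/10000 ≈ 0.949100
step 3 [1.5y] zero: DF = P = 4723/5000 ≈ 0.944600
step 4 [2y] bond c/2=1/32: DF=(67419/64000 − 1/32·(0.970700+0.949100+0.944600))/(1+1/32) = 9347/10000 ≈ 0.934700

1 1/2 9707/10000
2 1 9491/10000
3 3/2 4723/5000
4 2 9347/10000
DF(0.5y) = 9707/10000 ≈ 0.970700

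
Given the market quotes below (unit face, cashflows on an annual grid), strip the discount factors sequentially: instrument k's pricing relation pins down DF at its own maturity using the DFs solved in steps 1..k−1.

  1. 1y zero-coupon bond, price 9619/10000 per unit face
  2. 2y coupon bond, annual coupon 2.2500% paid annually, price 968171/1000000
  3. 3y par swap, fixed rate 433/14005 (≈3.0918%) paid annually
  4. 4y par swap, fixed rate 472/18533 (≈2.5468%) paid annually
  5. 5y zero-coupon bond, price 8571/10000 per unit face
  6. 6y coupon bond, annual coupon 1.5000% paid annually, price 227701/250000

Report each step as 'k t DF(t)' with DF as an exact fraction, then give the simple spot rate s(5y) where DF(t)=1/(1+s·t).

step 1 [1y] zero: DF = P = 9619/10000 ≈ 0.961900
step 2 [2y] bond c/1=9/400: DF=(968171/1000000 − 9/400·(0.961900))/(1+9/400) = 9257/10000 ≈ 0.925700
step 3 [3y] swap r/1=433/14005: DF=(1 − 433/14005·(0.961900+0.925700))/(1+433/14005) = 4567/5000 ≈ 0.913400
step 4 [4y] swap r/1=472/18533: DF=(1 − 472/18533·(0.961900+0.925700+0.913400))/(1+472/18533) = 566/625 ≈ 0.905600
step 5 [5y] zero: DF = P = 8571/10000 ≈ 0.857100
step 6 [6y] bond c/1=3/200: DF=(227701/250000 − 3/200·(0.961900+0.925700+0.913400+0.905600+0.857100))/(1+3/200) = 8299/10000 ≈ 0.829900

1 1 9619/10000
2 2 9257/10000
3 3 4567/5000
4 4 566/625
5 5 8571/10000
6 6 8299/10000
s(5y) = (1/(8571/10000) − 1)/(5) = 1429/42855 ≈ 3.3345%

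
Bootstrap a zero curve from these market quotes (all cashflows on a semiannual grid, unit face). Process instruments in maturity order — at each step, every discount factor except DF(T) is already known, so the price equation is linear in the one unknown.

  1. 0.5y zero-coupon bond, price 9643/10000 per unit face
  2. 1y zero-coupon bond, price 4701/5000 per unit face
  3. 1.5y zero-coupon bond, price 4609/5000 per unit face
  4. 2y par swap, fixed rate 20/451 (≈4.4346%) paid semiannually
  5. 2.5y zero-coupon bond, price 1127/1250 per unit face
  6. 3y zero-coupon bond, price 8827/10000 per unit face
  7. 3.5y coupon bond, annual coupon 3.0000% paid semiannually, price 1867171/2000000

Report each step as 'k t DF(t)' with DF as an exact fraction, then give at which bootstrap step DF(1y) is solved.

1 1/2 9643/10000
2 1 4701/5000
3 3/2 4609/5000
4 2 917/1000
5 5/2 1127/1250
6 3 8827/10000
7 7/2 8381/10000
DF(1y) is solved at step 2

step 1 [0.5y] zero: DF = P = 9643/10000 ≈ 0.964300
step 2 [1y] zero: DF = P = 4701/5000 ≈ 0.940200
step 3 [1.5y] zero: DF = P = 4609/5000 ≈ 0.921800
step 4 [2y] swap r/2=10/451: DF=(1 − 10/451·(0.964300+0.940200+0.921800))/(1+10/451) = 917/1000 ≈ 0.917000
step 5 [2.5y] zero: DF = P = 1127/1250 ≈ 0.901600
step 6 [3y] zero: DF = P = 8827/10000 ≈ 0.882700
step 7 [3.5y] bond c/2=3/200: DF=(1867171/2000000 − 3/200·(0.964300+0.940200+0.921800+0.917000+0.901600+0.882700))/(1+3/200) = 8381/10000 ≈ 0.838100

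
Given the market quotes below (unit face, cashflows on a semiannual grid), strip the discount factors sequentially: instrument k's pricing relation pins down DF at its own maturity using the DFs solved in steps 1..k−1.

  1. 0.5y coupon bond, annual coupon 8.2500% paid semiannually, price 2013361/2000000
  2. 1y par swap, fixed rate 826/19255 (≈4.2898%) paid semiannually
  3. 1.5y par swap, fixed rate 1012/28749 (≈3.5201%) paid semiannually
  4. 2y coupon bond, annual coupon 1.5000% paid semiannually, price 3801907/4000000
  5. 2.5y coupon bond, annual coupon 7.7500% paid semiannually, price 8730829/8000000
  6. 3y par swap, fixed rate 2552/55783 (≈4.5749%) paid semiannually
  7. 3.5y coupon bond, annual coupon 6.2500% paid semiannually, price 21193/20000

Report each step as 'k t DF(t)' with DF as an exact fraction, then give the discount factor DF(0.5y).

step 1 [0.5y] bond c/2=33/800: DF=(2013361/2000000 − 33/800·(0))/(1+33/800) = 2417/2500 ≈ 0.966800
step 2 [1y] swap r/2=413/19255: DF=(1 − 413/19255·(0.966800))/(1+413/19255) = 9587/10000 ≈ 0.958700
step 3 [1.5y] swap r/2=506/28749: DF=(1 − 506/28749·(0.966800+0.958700))/(1+506/28749) = 4747/5000 ≈ 0.949400
step 4 [2y] bond c/2=3/400: DF=(3801907/4000000 − 3/400·(0.966800+0.958700+0.949400))/(1+3/400) = 461/500 ≈ 0.922000
step 5 [2.5y] bond c/2=31/800: DF=(8730829/8000000 − 31/800·(0.966800+0.958700+0.949400+0.922000))/(1+31/800) = 909/1000 ≈ 0.909000
step 6 [3y] swap r/2=1276/55783: DF=(1 − 1276/55783·(0.966800+0.958700+0.949400+0.922000+0.909000))/(1+1276/55783) = 2181/2500 ≈ 0.872400
step 7 [3.5y] bond c/2=1/32: DF=(21193/20000 − 1/32·(0.966800+0.958700+0.949400+0.922000+0.909000+0.872400))/(1+1/32) = 1717/2000 ≈ 0.858500

1 1/2 2417/2500
2 1 9587/10000
3 3/2 4747/5000
4 2 461/500
5 5/2 909/1000
6 3 2181/2500
7 7/2 1717/2000
DF(0.5y) = 2417/2500 ≈ 0.966800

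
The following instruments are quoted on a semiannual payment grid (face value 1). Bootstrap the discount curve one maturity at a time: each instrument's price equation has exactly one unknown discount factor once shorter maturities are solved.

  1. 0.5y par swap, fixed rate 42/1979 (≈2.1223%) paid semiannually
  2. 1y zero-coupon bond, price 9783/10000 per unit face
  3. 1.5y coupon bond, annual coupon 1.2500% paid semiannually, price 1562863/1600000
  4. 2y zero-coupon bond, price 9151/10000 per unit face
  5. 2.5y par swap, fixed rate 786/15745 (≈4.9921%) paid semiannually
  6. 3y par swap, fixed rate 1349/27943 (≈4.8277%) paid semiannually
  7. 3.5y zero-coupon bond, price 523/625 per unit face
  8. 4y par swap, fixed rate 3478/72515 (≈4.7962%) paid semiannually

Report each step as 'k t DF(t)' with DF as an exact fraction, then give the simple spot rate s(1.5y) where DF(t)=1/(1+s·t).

step 1 [0.5y] swap r/2=21/1979: DF=(1 − 21/1979·(0))/(1+21/1979) = 1979/2000 ≈ 0.989500
step 2 [1y] zero: DF = P = 9783/10000 ≈ 0.978300
step 3 [1.5y] bond c/2=1/160: DF=(1562863/1600000 − 1/160·(0.989500+0.978300))/(1+1/160) = 1917/2000 ≈ 0.958500
step 4 [2y] zero: DF = P = 9151/10000 ≈ 0.915100
step 5 [2.5y] swap r/2=393/15745: DF=(1 − 393/15745·(0.989500+0.978300+0.958500+0.915100))/(1+393/15745) = 8821/10000 ≈ 0.882100
step 6 [3y] swap r/2=1349/55886: DF=(1 − 1349/55886·(0.989500+0.978300+0.958500+0.915100+0.882100))/(1+1349/55886) = 8651/10000 ≈ 0.865100
step 7 [3.5y] zero: DF = P = 523/625 ≈ 0.836800
step 8 [4y] swap r/2=1739/72515: DF=(1 − 1739/72515·(0.989500+0.978300+0.958500+0.915100+0.882100+0.865100+0.836800))/(1+1739/72515) = 8261/10000 ≈ 0.826100

1 1/2 1979/2000
2 1 9783/10000
3 3/2 1917/2000
4 2 9151/10000
5 5/2 8821/10000
6 3 8651/10000
7 7/2 523/625
8 4 8261/10000
s(1.5y) = (1/(1917/2000) − 1)/(3/2) = 166/5751 ≈ 2.8865%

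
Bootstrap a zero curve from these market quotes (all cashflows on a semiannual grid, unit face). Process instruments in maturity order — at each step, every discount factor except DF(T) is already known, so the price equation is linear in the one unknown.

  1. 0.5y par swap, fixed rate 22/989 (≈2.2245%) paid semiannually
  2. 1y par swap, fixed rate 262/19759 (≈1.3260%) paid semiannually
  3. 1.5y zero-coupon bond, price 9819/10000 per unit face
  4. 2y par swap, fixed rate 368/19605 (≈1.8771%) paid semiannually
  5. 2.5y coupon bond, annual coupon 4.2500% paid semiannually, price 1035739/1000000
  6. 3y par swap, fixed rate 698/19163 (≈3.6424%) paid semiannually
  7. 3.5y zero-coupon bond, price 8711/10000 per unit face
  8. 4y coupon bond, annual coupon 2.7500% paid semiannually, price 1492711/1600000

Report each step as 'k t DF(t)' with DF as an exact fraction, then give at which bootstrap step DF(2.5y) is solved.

1 1/2 989/1000
2 1 9869/10000
3 3/2 9819/10000
4 2 602/625
5 5/2 4663/5000
6 3 8953/10000
7 7/2 8711/10000
8 4 1661/2000
DF(2.5y) is solved at step 5

step 1 [0.5y] swap r/2=11/989: DF=(1 − 11/989·(0))/(1+11/989) = 989/1000 ≈ 0.989000
step 2 [1y] swap r/2=131/19759: DF=(1 − 131/19759·(0.989000))/(1+131/19759) = 9869/10000 ≈ 0.986900
step 3 [1.5y] zero: DF = P = 9819/10000 ≈ 0.981900
step 4 [2y] swap r/2=184/19605: DF=(1 − 184/19605·(0.989000+0.986900+0.981900))/(1+184/19605) = 602/625 ≈ 0.963200
step 5 [2.5y] bond c/2=17/800: DF=(1035739/1000000 − 17/800·(0.989000+0.986900+0.981900+0.963200))/(1+17/800) = 4663/5000 ≈ 0.932600
step 6 [3y] swap r/2=349/19163: DF=(1 − 349/19163·(0.989000+0.986900+0.981900+0.963200+0.932600))/(1+349/19163) = 8953/10000 ≈ 0.895300
step 7 [3.5y] zero: DF = P = 8711/10000 ≈ 0.871100
step 8 [4y] bond c/2=11/800: DF=(1492711/1600000 − 11/800·(0.989000+0.986900+0.981900+0.963200+0.932600+0.895300+0.871100))/(1+11/800) = 1661/2000 ≈ 0.830500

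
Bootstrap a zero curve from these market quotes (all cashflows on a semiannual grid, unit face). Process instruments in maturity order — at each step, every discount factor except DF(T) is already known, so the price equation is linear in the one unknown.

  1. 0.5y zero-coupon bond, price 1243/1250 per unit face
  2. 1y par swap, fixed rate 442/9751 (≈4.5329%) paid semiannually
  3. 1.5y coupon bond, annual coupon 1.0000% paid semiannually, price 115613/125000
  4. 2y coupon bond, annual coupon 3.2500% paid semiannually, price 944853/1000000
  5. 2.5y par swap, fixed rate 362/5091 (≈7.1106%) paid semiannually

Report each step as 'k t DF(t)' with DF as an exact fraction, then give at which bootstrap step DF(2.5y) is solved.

step 1 [0.5y] zero: DF = P = 1243/1250 ≈ 0.994400
step 2 [1y] swap r/2=221/9751: DF=(1 − 221/9751·(0.994400))/(1+221/9751) = 4779/5000 ≈ 0.955800
step 3 [1.5y] bond c/2=1/200: DF=(115613/125000 − 1/200·(0.994400+0.955800))/(1+1/200) = 4553/5000 ≈ 0.910600
step 4 [2y] bond c/2=13/800: DF=(944853/1000000 − 13/800·(0.994400+0.955800+0.910600))/(1+13/800) = 221/250 ≈ 0.884000
step 5 [2.5y] swap r/2=181/5091: DF=(1 − 181/5091·(0.994400+0.955800+0.910600+0.884000))/(1+181/5091) = 8371/10000 ≈ 0.837100

1 1/2 1243/1250
2 1 4779/5000
3 3/2 4553/5000
4 2 221/250
5 5/2 8371/10000
DF(2.5y) is solved at step 5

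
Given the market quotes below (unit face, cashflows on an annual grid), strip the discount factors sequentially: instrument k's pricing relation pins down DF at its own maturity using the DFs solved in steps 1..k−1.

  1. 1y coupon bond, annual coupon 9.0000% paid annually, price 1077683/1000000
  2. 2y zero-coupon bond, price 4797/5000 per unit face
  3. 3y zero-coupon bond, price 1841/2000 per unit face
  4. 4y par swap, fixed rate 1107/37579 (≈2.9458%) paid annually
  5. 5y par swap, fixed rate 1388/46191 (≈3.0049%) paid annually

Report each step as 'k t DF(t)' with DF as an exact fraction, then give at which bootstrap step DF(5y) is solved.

step 1 [1y] bond c/1=9/100: DF=(1077683/1000000 − 9/100·(0))/(1+9/100) = 9887/10000 ≈ 0.988700
step 2 [2y] zero: DF = P = 4797/5000 ≈ 0.959400
step 3 [3y] zero: DF = P = 1841/2000 ≈ 0.920500
step 4 [4y] swap r/1=1107/37579: DF=(1 − 1107/37579·(0.988700+0.959400+0.920500))/(1+1107/37579) = 8893/10000 ≈ 0.889300
step 5 [5y] swap r/1=1388/46191: DF=(1 − 1388/46191·(0.988700+0.959400+0.920500+0.889300))/(1+1388/46191) = 2153/2500 ≈ 0.861200

1 1 9887/10000
2 2 4797/5000
3 3 1841/2000
4 4 8893/10000
5 5 2153/2500
DF(5y) is solved at step 5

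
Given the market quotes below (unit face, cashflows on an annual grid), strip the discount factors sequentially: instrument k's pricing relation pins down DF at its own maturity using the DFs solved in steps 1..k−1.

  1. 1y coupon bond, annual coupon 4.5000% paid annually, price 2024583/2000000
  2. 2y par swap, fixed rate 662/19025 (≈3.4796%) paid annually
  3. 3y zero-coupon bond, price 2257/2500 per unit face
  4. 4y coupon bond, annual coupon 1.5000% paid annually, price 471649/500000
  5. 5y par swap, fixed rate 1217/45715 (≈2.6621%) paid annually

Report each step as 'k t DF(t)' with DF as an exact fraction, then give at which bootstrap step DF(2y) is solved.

step 1 [1y] bond c/1=9/200: DF=(2024583/2000000 − 9/200·(0))/(1+9/200) = 9687/10000 ≈ 0.968700
step 2 [2y] swap r/1=662/19025: DF=(1 − 662/19025·(0.968700))/(1+662/19025) = 4669/5000 ≈ 0.933800
step 3 [3y] zero: DF = P = 2257/2500 ≈ 0.902800
step 4 [4y] bond c/1=3/200: DF=(471649/500000 − 3/200·(0.968700+0.933800+0.902800))/(1+3/200) = 8879/10000 ≈ 0.887900
step 5 [5y] swap r/1=1217/45715: DF=(1 − 1217/45715·(0.968700+0.933800+0.902800+0.887900))/(1+1217/45715) = 8783/10000 ≈ 0.878300

1 1 9687/10000
2 2 4669/5000
3 3 2257/2500
4 4 8879/10000
5 5 8783/10000
DF(2y) is solved at step 2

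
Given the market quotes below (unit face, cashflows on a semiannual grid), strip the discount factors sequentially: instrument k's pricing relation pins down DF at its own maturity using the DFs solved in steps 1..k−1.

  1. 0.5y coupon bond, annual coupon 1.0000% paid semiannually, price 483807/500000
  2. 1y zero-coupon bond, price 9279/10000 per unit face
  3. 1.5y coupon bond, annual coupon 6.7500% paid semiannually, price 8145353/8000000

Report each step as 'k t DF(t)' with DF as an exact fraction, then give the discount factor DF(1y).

step 1 [0.5y] bond c/2=1/200: DF=(483807/500000 − 1/200·(0))/(1+1/200) = 2407/2500 ≈ 0.962800
step 2 [1y] zero: DF = P = 9279/10000 ≈ 0.927900
step 3 [1.5y] bond c/2=27/800: DF=(8145353/8000000 − 27/800·(0.962800+0.927900))/(1+27/800) = 577/625 ≈ 0.923200

1 1/2 2407/2500
2 1 9279/10000
3 3/2 577/625
DF(1y) = 9279/10000 ≈ 0.927900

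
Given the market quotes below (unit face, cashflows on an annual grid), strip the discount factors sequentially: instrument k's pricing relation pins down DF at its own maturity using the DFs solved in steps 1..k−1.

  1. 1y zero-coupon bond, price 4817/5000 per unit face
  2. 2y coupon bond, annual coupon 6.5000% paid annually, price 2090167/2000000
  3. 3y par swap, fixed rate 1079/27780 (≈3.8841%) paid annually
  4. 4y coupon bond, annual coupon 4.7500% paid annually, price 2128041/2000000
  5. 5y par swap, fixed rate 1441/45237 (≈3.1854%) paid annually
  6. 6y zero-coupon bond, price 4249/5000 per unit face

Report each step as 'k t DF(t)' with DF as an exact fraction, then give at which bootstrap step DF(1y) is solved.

1 1 4817/5000
2 2 369/400
3 3 8921/10000
4 4 4449/5000
5 5 8559/10000
6 6 4249/5000
DF(1y) is solved at step 1

step 1 [1y] zero: DF = P = 4817/5000 ≈ 0.963400
step 2 [2y] bond c/1=13/200: DF=(2090167/2000000 − 13/200·(0.963400))/(1+13/200) = 369/400 ≈ 0.922500
step 3 [3y] swap r/1=1079/27780: DF=(1 − 1079/27780·(0.963400+0.922500))/(1+1079/27780) = 8921/10000 ≈ 0.892100
step 4 [4y] bond c/1=19/400: DF=(2128041/2000000 − 19/400·(0.963400+0.922500+0.892100))/(1+19/400) = 4449/5000 ≈ 0.889800
step 5 [5y] swap r/1=1441/45237: DF=(1 − 1441/45237·(0.963400+0.922500+0.892100+0.889800))/(1+1441/45237) = 8559/10000 ≈ 0.855900
step 6 [6y] zero: DF = P = 4249/5000 ≈ 0.849800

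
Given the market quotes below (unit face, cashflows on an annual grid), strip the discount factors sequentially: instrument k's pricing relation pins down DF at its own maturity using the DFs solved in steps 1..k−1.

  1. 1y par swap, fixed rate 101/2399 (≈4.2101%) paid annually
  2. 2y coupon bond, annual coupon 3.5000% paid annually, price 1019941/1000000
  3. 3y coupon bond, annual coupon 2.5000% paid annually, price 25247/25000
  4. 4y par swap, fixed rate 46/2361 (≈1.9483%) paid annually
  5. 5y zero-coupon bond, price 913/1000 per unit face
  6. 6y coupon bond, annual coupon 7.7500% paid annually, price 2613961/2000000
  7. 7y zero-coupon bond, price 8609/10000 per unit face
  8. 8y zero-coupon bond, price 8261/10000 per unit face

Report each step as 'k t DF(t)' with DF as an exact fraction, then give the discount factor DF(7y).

step 1 [1y] swap r/1=101/2399: DF=(1 − 101/2399·(0))/(1+101/2399) = 2399/2500 ≈ 0.959600
step 2 [2y] bond c/1=7/200: DF=(1019941/1000000 − 7/200·(0.959600))/(1+7/200) = 953/1000 ≈ 0.953000
step 3 [3y] bond c/1=1/40: DF=(25247/25000 − 1/40·(0.959600+0.953000))/(1+1/40) = 4693/5000 ≈ 0.938600
step 4 [4y] swap r/1=46/2361: DF=(1 − 46/2361·(0.959600+0.953000+0.938600))/(1+46/2361) = 579/625 ≈ 0.926400
step 5 [5y] zero: DF = P = 913/1000 ≈ 0.913000
step 6 [6y] bond c/1=31/400: DF=(2613961/2000000 − 31/400·(0.959600+0.953000+0.938600+0.926400+0.913000))/(1+31/400) = 2189/2500 ≈ 0.875600
step 7 [7y] zero: DF = P = 8609/10000 ≈ 0.860900
step 8 [8y] zero: DF = P = 8261/10000 ≈ 0.826100

1 1 2399/2500
2 2 953/1000
3 3 4693/5000
4 4 579/625
5 5 913/1000
6 6 2189/2500
7 7 8609/10000
8 8 8261/10000
DF(7y) = 8609/10000 ≈ 0.860900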